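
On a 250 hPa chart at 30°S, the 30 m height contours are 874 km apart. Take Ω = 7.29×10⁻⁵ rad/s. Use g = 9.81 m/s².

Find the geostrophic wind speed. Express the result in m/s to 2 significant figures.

Coriolis parameter at 30°S:
f = 2Ω sin φ = 2 × 7.29×10⁻⁵ × sin 30° = 7.29×10⁻⁵ s⁻¹
Height gradient: |∂Z/∂n| = 30 m / 874000 m = 3.43×10⁻⁵
On a pressure surface, geostrophic balance gives V_g = (g/f)|∂Z/∂n|:
V_g = 9.81 × 3.43×10⁻⁵ / 7.29×10⁻⁵ = 4.62 m/s

4.6 m/s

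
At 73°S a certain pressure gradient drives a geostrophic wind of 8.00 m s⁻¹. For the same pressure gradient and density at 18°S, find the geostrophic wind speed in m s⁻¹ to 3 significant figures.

24.8 m s⁻¹

With the same pressure gradient and density, V_g ∝ 1/f ∝ 1/sin φ.
V₂ = V₁ · sin φ₁ / sin φ₂ = 8.00 × sin 73° / sin 18°
V₂ = 8.00 × 0.9563/0.3090 = 24.8 m s⁻¹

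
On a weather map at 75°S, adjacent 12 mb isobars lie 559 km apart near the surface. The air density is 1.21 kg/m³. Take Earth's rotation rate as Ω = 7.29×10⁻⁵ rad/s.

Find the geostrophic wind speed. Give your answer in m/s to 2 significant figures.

13 m/s

Coriolis parameter at 75°S:
f = 2Ω sin φ = 2 × 7.29×10⁻⁵ × sin 75° = 1.41×10⁻⁴ s⁻¹
Pressure gradient: |∂P/∂n| = 1200 Pa / 559000 m = 2.15×10⁻³ Pa/m
Geostrophic balance (pressure-gradient force = Coriolis force):
V_g = (1/(fρ)) |∂P/∂n| = 2.15×10⁻³ / (1.41×10⁻⁴ × 1.21) = 12.6 m/s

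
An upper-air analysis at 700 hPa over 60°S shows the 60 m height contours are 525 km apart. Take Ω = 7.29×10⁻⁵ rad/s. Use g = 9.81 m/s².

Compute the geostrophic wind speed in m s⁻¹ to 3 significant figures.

Coriolis parameter at 60°S:
f = 2Ω sin φ = 2 × 7.29×10⁻⁵ × sin 60° = 1.26×10⁻⁴ s⁻¹
Height gradient: |∂Z/∂n| = 60 m / 525000 m = 1.14×10⁻⁴
On a pressure surface, geostrophic balance gives V_g = (g/f)|∂Z/∂n|:
V_g = 9.81 × 1.14×10⁻⁴ / 1.26×10⁻⁴ = 8.88 m/s

8.88 m s⁻¹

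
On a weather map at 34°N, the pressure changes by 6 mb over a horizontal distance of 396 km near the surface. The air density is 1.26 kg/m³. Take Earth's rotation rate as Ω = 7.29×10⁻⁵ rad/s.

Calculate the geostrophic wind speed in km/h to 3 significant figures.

Coriolis parameter at 34°N:
f = 2Ω sin φ = 2 × 7.29×10⁻⁵ × sin 34° = 8.15×10⁻⁵ s⁻¹
Pressure gradient: |∂P/∂n| = 600 Pa / 396000 m = 1.52×10⁻³ Pa/m
Geostrophic balance (pressure-gradient force = Coriolis force):
V_g = (1/(fρ)) |∂P/∂n| = 1.52×10⁻³ / (8.15×10⁻⁵ × 1.26) = 14.7 m/s
Converting: 14.7 m/s × 3.6 = 53.1 km/h

53.1 km/h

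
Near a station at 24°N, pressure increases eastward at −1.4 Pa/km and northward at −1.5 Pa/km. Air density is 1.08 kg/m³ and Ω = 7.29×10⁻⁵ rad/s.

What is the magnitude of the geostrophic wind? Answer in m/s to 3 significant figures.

32.0 m/s

Coriolis parameter at 24°N:
f = 2Ω sin φ = 2 × 7.29×10⁻⁵ × sin 24° = 5.93×10⁻⁵ s⁻¹
Component geostrophic relations (x east, y north):
u_g = −(1/(fρ)) ∂P/∂y,  v_g = (1/(fρ)) ∂P/∂x
u_g = −(−1.5×10⁻³)/(5.93×10⁻⁵ × 1.08) = 23.4 m/s;  v_g = (−1.4×10⁻³)/(5.93×10⁻⁵ × 1.08) = −21.9 m/s
|V_g| = √(u_g² + v_g²) = 32.0 m/s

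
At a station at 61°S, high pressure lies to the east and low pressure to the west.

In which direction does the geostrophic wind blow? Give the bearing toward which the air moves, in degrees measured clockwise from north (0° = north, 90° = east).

The pressure-gradient force points toward the west (bearing 270°).
Geostrophic balance: in the Southern Hemisphere the Coriolis force deflects motion to the left, so the geostrophic wind blows 90° to the left of the pressure-gradient force (low pressure on the right).
Rotating 270° by 90° counterclockwise gives 180° — the wind blows toward the south.

180°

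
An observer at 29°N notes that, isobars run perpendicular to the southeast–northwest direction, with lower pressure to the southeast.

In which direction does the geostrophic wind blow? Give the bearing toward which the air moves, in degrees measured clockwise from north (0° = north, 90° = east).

The pressure-gradient force points toward the southeast (bearing 135°).
Geostrophic balance: in the Northern Hemisphere the Coriolis force deflects motion to the right, so the geostrophic wind blows 90° to the right of the pressure-gradient force (low pressure on the left).
Rotating 135° by 90° clockwise gives 225° — the wind blows toward the southwest.

225°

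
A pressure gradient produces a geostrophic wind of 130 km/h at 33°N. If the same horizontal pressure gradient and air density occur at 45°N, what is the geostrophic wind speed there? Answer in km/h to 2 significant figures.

100 km/h

With the same pressure gradient and density, V_g ∝ 1/f ∝ 1/sin φ.
V₂ = V₁ · sin φ₁ / sin φ₂ = 130 × sin 33° / sin 45°
V₂ = 130 × 0.5446/0.7071 = 100 km/h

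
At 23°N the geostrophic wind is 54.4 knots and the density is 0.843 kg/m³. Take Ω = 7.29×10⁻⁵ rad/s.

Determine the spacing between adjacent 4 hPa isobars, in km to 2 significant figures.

300 km

Coriolis parameter at 23°N:
f = 2Ω sin φ = 2 × 7.29×10⁻⁵ × sin 23° = 5.70×10⁻⁵ s⁻¹
Wind speed in SI: 54.4 knots = 28.0 m/s
Geostrophic balance rearranged: |∂P/∂n| = f ρ V_g
|∂P/∂n| = 5.70×10⁻⁵ × 0.843 × 28.0 = 1.34×10⁻³ Pa/m
Isobar spacing: Δn = ΔP/|∂P/∂n| = 400 Pa / 1.34×10⁻³ Pa/m = 297618 m ≈ 300 km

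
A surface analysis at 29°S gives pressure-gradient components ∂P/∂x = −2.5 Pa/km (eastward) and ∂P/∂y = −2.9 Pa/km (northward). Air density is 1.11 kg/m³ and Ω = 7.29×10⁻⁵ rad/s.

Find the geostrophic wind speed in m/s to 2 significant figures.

49 m/s

Coriolis parameter at 29°S:
f = 2Ω sin φ = 2 × 7.29×10⁻⁵ × sin 29° = 7.07×10⁻⁵ s⁻¹
In the Southern Hemisphere f is negative: f = −7.07×10⁻⁵ s⁻¹.
Component geostrophic relations (x east, y north):
u_g = −(1/(fρ)) ∂P/∂y,  v_g = (1/(fρ)) ∂P/∂x
u_g = −(−2.9×10⁻³)/(−7.07×10⁻⁵ × 1.11) = −37.0 m/s;  v_g = (−2.5×10⁻³)/(−7.07×10⁻⁵ × 1.11) = 31.9 m/s
|V_g| = √(u_g² + v_g²) = 48.8 m/s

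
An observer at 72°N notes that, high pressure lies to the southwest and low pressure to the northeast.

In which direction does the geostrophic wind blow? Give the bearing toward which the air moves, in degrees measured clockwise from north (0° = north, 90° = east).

The pressure-gradient force points toward the northeast (bearing 045°).
Geostrophic balance: in the Northern Hemisphere the Coriolis force deflects motion to the right, so the geostrophic wind blows 90° to the right of the pressure-gradient force (low pressure on the left).
Rotating 045° by 90° clockwise gives 135° — the wind blows toward the southeast.

135°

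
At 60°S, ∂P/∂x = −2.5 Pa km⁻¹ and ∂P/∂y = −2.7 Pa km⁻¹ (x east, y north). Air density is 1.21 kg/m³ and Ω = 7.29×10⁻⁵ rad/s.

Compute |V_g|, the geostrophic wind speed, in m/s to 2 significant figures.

24 m/s

Coriolis parameter at 60°S:
f = 2Ω sin φ = 2 × 7.29×10⁻⁵ × sin 60° = 1.26×10⁻⁴ s⁻¹
In the Southern Hemisphere f is negative: f = −1.26×10⁻⁴ s⁻¹.
Component geostrophic relations (x east, y north):
u_g = −(1/(fρ)) ∂P/∂y,  v_g = (1/(fρ)) ∂P/∂x
u_g = −(−2.7×10⁻³)/(−1.26×10⁻⁴ × 1.21) = −17.7 m/s;  v_g = (−2.5×10⁻³)/(−1.26×10⁻⁴ × 1.21) = 16.4 m/s
|V_g| = √(u_g² + v_g²) = 24.1 m/s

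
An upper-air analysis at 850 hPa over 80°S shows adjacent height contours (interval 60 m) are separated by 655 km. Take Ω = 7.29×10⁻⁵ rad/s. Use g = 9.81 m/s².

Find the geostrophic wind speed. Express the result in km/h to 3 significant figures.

22.5 km/h

Coriolis parameter at 80°S:
f = 2Ω sin φ = 2 × 7.29×10⁻⁵ × sin 80° = 1.44×10⁻⁴ s⁻¹
Height gradient: |∂Z/∂n| = 60 m / 655000 m = 9.16×10⁻⁵
On a pressure surface, geostrophic balance gives V_g = (g/f)|∂Z/∂n|:
V_g = 9.81 × 9.16×10⁻⁵ / 1.44×10⁻⁴ = 6.26 m/s
Converting: 6.26 m/s × 3.6 = 22.5 km/h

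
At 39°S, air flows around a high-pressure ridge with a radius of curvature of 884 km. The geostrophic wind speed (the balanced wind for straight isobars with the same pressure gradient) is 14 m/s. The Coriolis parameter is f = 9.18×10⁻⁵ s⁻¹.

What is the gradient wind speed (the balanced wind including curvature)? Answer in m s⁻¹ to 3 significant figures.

18.0 m s⁻¹

Around a high, pressure-gradient force acts outward with centrifugal, so Coriolis balances both:
fV = (1/ρ)|∂P/∂n| + V²/R  →  V² − fR·V + fR·V_g = 0
With fR = 9.18×10⁻⁵ × 884×10³ m = 81.2 m/s:
V = [fR − √((fR)² − 4 fR V_g)]/2 = [81.2 − √(81.2² − 4×81.2×14)]/2 = 18 m/s
Supergeostrophic (V > V_g = 14 m/s), as expected around a high.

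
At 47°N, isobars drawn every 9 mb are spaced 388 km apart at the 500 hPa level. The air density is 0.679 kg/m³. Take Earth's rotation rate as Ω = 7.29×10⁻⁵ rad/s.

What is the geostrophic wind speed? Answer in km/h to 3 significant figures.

Coriolis parameter at 47°N:
f = 2Ω sin φ = 2 × 7.29×10⁻⁵ × sin 47° = 1.07×10⁻⁴ s⁻¹
Pressure gradient: |∂P/∂n| = 900 Pa / 388000 m = 2.32×10⁻³ Pa/m
Geostrophic balance (pressure-gradient force = Coriolis force):
V_g = (1/(fρ)) |∂P/∂n| = 2.32×10⁻³ / (1.07×10⁻⁴ × 0.679) = 32.0 m/s
Converting: 32.0 m/s × 3.6 = 115 km/h

115 km/h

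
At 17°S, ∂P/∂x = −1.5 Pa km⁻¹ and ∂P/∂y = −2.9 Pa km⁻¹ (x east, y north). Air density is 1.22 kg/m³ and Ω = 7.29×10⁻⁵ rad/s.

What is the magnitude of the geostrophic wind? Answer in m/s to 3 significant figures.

Coriolis parameter at 17°S:
f = 2Ω sin φ = 2 × 7.29×10⁻⁵ × sin 17° = 4.26×10⁻⁵ s⁻¹
In the Southern Hemisphere f is negative: f = −4.26×10⁻⁵ s⁻¹.
Component geostrophic relations (x east, y north):
u_g = −(1/(fρ)) ∂P/∂y,  v_g = (1/(fρ)) ∂P/∂x
u_g = −(−2.9×10⁻³)/(−4.26×10⁻⁵ × 1.22) = −55.8 m/s;  v_g = (−1.5×10⁻³)/(−4.26×10⁻⁵ × 1.22) = 28.8 m/s
|V_g| = √(u_g² + v_g²) = 62.8 m/s

62.8 m/s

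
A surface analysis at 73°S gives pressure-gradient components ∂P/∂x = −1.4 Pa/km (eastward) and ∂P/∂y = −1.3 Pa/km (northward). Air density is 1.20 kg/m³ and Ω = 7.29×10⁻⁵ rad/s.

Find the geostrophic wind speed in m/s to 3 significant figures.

11.4 m/s

Coriolis parameter at 73°S:
f = 2Ω sin φ = 2 × 7.29×10⁻⁵ × sin 73° = 1.39×10⁻⁴ s⁻¹
In the Southern Hemisphere f is negative: f = −1.39×10⁻⁴ s⁻¹.
Component geostrophic relations (x east, y north):
u_g = −(1/(fρ)) ∂P/∂y,  v_g = (1/(fρ)) ∂P/∂x
u_g = −(−1.3×10⁻³)/(−1.39×10⁻⁴ × 1.20) = −7.77 m/s;  v_g = (−1.4×10⁻³)/(−1.39×10⁻⁴ × 1.20) = 8.37 m/s
|V_g| = √(u_g² + v_g²) = 11.4 m/s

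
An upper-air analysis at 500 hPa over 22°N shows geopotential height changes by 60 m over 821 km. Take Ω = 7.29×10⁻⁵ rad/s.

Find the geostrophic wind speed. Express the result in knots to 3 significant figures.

Coriolis parameter at 22°N:
f = 2Ω sin φ = 2 × 7.29×10⁻⁵ × sin 22° = 5.46×10⁻⁵ s⁻¹
Height gradient: |∂Z/∂n| = 60 m / 821000 m = 7.31×10⁻⁵
On a pressure surface, geostrophic balance gives V_g = (g/f)|∂Z/∂n|:
V_g = 9.81 × 7.31×10⁻⁵ / 5.46×10⁻⁵ = 13.1 m/s
Converting: 13.1 m/s × 1.944 = 25.5 knots

25.5 knots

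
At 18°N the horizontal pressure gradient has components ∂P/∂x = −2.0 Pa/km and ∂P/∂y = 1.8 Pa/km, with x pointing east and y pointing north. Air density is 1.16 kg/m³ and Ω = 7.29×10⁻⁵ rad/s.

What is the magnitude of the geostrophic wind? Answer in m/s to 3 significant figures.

Coriolis parameter at 18°N:
f = 2Ω sin φ = 2 × 7.29×10⁻⁵ × sin 18° = 4.51×10⁻⁵ s⁻¹
Component geostrophic relations (x east, y north):
u_g = −(1/(fρ)) ∂P/∂y,  v_g = (1/(fρ)) ∂P/∂x
u_g = −(1.8×10⁻³)/(4.51×10⁻⁵ × 1.16) = −34.4 m/s;  v_g = (−2.0×10⁻³)/(4.51×10⁻⁵ × 1.16) = −38.3 m/s
|V_g| = √(u_g² + v_g²) = 51.5 m/s

51.5 m/s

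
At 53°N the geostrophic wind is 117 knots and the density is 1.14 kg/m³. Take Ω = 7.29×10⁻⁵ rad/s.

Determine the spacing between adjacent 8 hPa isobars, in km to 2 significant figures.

Coriolis parameter at 53°N:
f = 2Ω sin φ = 2 × 7.29×10⁻⁵ × sin 53° = 1.16×10⁻⁴ s⁻¹
Wind speed in SI: 117 knots = 60.2 m/s
Geostrophic balance rearranged: |∂P/∂n| = f ρ V_g
|∂P/∂n| = 1.16×10⁻⁴ × 1.14 × 60.2 = 7.99×10⁻³ Pa/m
Isobar spacing: Δn = ΔP/|∂P/∂n| = 800 Pa / 7.99×10⁻³ Pa/m = 100128 m ≈ 100 km

100 km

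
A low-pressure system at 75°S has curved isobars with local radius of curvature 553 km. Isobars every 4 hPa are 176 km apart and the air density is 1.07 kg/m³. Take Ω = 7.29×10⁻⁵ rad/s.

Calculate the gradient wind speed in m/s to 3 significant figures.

12.9 m/s

Coriolis parameter at 75°S:
f = 2Ω sin φ = 2 × 7.29×10⁻⁵ × sin 75° = 1.41×10⁻⁴ s⁻¹
Pressure gradient: |∂P/∂n| = 400 Pa / 176000 m = 2.27×10⁻³ Pa/m
Geostrophic speed: V_g = |∂P/∂n|/(fρ) = 2.27×10⁻³/(1.41×10⁻⁴ × 1.07) = 15.1 m/s
Around a low, centrifugal force acts outward with Coriolis, so pressure-gradient force balances both:
(1/ρ)|∂P/∂n| = fV + V²/R  →  V² + fR·V − fR·V_g = 0
With fR = 1.41×10⁻⁴ × 553×10³ m = 77.9 m/s:
V = [−fR + √((fR)² + 4 fR V_g)]/2 = [−77.9 + √(77.9² + 4×77.9×15.1)]/2 = 12.9 m/s
Subgeostrophic (V < V_g = 15.1 m/s), as expected around a low.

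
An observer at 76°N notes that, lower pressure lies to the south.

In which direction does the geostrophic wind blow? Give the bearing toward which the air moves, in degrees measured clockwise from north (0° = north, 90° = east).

The pressure-gradient force points toward the south (bearing 180°).
Geostrophic balance: in the Northern Hemisphere the Coriolis force deflects motion to the right, so the geostrophic wind blows 90° to the right of the pressure-gradient force (low pressure on the left).
Rotating 180° by 90° clockwise gives 270° — the wind blows toward the west.

270°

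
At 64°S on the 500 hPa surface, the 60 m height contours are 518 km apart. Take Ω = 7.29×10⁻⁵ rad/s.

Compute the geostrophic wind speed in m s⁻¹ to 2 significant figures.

8.7 m s⁻¹

Coriolis parameter at 64°S:
f = 2Ω sin φ = 2 × 7.29×10⁻⁵ × sin 64° = 1.31×10⁻⁴ s⁻¹
Height gradient: |∂Z/∂n| = 60 m / 518000 m = 1.16×10⁻⁴
On a pressure surface, geostrophic balance gives V_g = (g/f)|∂Z/∂n|:
V_g = 9.81 × 1.16×10⁻⁴ / 1.31×10⁻⁴ = 8.67 m/s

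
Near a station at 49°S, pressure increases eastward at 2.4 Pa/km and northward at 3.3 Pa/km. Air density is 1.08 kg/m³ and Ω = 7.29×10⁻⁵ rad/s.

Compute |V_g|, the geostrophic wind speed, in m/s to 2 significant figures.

Coriolis parameter at 49°S:
f = 2Ω sin φ = 2 × 7.29×10⁻⁵ × sin 49° = 1.10×10⁻⁴ s⁻¹
In the Southern Hemisphere f is negative: f = −1.10×10⁻⁴ s⁻¹.
Component geostrophic relations (x east, y north):
u_g = −(1/(fρ)) ∂P/∂y,  v_g = (1/(fρ)) ∂P/∂x
u_g = −(3.3×10⁻³)/(−1.10×10⁻⁴ × 1.08) = 27.8 m/s;  v_g = (2.4×10⁻³)/(−1.10×10⁻⁴ × 1.08) = −20.2 m/s
|V_g| = √(u_g² + v_g²) = 34.3 m/s

34 m/s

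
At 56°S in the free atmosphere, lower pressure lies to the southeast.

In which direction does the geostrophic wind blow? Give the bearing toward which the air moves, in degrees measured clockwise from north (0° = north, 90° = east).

045°

The pressure-gradient force points toward the southeast (bearing 135°).
Geostrophic balance: in the Southern Hemisphere the Coriolis force deflects motion to the left, so the geostrophic wind blows 90° to the left of the pressure-gradient force (low pressure on the right).
Rotating 135° by 90° counterclockwise gives 045° — the wind blows toward the northeast.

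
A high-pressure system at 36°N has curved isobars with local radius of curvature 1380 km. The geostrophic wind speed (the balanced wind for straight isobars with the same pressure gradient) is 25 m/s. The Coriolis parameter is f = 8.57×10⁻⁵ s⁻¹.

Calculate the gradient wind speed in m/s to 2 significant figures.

36 m/s

Around a high, pressure-gradient force acts outward with centrifugal, so Coriolis balances both:
fV = (1/ρ)|∂P/∂n| + V²/R  →  V² − fR·V + fR·V_g = 0
With fR = 8.57×10⁻⁵ × 1380×10³ m = 118 m/s:
V = [fR − √((fR)² − 4 fR V_g)]/2 = [118 − √(118² − 4×118×25)]/2 = 35.9 m/s
Supergeostrophic (V > V_g = 25 m/s), as expected around a high.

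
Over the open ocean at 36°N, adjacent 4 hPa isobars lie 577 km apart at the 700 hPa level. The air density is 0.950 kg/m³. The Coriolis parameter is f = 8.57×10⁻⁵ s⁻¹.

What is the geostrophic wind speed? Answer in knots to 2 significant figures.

Pressure gradient: |∂P/∂n| = 400 Pa / 577000 m = 6.93×10⁻⁴ Pa/m
Geostrophic balance (pressure-gradient force = Coriolis force):
V_g = (1/(fρ)) |∂P/∂n| = 6.93×10⁻⁴ / (8.57×10⁻⁵ × 0.950) = 8.51 m/s
Converting: 8.51 m/s × 1.944 = 17 knots

17 knots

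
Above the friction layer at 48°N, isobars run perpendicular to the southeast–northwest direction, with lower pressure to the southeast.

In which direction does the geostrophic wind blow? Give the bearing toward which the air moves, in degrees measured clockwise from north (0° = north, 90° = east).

225°

The pressure-gradient force points toward the southeast (bearing 135°).
Geostrophic balance: in the Northern Hemisphere the Coriolis force deflects motion to the right, so the geostrophic wind blows 90° to the right of the pressure-gradient force (low pressure on the left).
Rotating 135° by 90° clockwise gives 225° — the wind blows toward the southwest.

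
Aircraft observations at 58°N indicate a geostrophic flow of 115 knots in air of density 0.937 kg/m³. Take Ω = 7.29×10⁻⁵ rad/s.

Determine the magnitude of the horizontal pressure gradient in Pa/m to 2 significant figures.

6.9×10⁻³ Pa/m

Coriolis parameter at 58°N:
f = 2Ω sin φ = 2 × 7.29×10⁻⁵ × sin 58° = 1.24×10⁻⁴ s⁻¹
Wind speed in SI: 115 knots = 59.2 m/s
Geostrophic balance rearranged: |∂P/∂n| = f ρ V_g
|∂P/∂n| = 1.24×10⁻⁴ × 0.937 × 59.2 = 6.85×10⁻³ Pa/m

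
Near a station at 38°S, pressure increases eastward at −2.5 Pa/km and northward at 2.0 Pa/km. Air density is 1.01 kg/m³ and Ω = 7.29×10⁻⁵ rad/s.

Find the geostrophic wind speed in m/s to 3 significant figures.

Coriolis parameter at 38°S:
f = 2Ω sin φ = 2 × 7.29×10⁻⁵ × sin 38° = 8.98×10⁻⁵ s⁻¹
In the Southern Hemisphere f is negative: f = −8.98×10⁻⁵ s⁻¹.
Component geostrophic relations (x east, y north):
u_g = −(1/(fρ)) ∂P/∂y,  v_g = (1/(fρ)) ∂P/∂x
u_g = −(2.0×10⁻³)/(−8.98×10⁻⁵ × 1.01) = 22.1 m/s;  v_g = (−2.5×10⁻³)/(−8.98×10⁻⁵ × 1.01) = 27.6 m/s
|V_g| = √(u_g² + v_g²) = 35.3 m/s

35.3 m/s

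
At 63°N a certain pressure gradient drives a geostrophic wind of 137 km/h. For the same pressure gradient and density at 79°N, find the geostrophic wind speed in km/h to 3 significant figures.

With the same pressure gradient and density, V_g ∝ 1/f ∝ 1/sin φ.
V₂ = V₁ · sin φ₁ / sin φ₂ = 137 × sin 63° / sin 79°
V₂ = 137 × 0.8910/0.9816 = 124 km/h

124 km/h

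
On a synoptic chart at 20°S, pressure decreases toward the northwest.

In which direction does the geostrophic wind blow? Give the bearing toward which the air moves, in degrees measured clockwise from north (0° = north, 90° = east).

The pressure-gradient force points toward the northwest (bearing 315°).
Geostrophic balance: in the Southern Hemisphere the Coriolis force deflects motion to the left, so the geostrophic wind blows 90° to the left of the pressure-gradient force (low pressure on the right).
Rotating 315° by 90° counterclockwise gives 225° — the wind blows toward the southwest.

225°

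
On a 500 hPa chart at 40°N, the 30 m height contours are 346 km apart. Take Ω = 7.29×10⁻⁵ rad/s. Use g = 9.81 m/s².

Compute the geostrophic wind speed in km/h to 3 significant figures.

Coriolis parameter at 40°N:
f = 2Ω sin φ = 2 × 7.29×10⁻⁵ × sin 40° = 9.37×10⁻⁵ s⁻¹
Height gradient: |∂Z/∂n| = 30 m / 346000 m = 8.67×10⁻⁵
On a pressure surface, geostrophic balance gives V_g = (g/f)|∂Z/∂n|:
V_g = 9.81 × 8.67×10⁻⁵ / 9.37×10⁻⁵ = 9.08 m/s
Converting: 9.08 m/s × 3.6 = 32.7 km/h

32.7 km/h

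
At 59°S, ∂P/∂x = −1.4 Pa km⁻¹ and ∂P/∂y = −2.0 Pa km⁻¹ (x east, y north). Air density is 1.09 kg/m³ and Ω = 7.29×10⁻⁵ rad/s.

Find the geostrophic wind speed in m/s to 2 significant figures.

Coriolis parameter at 59°S:
f = 2Ω sin φ = 2 × 7.29×10⁻⁵ × sin 59° = 1.25×10⁻⁴ s⁻¹
In the Southern Hemisphere f is negative: f = −1.25×10⁻⁴ s⁻¹.
Component geostrophic relations (x east, y north):
u_g = −(1/(fρ)) ∂P/∂y,  v_g = (1/(fρ)) ∂P/∂x
u_g = −(−2.0×10⁻³)/(−1.25×10⁻⁴ × 1.09) = −14.7 m/s;  v_g = (−1.4×10⁻³)/(−1.25×10⁻⁴ × 1.09) = 10.3 m/s
|V_g| = √(u_g² + v_g²) = 17.9 m/s

18 m/s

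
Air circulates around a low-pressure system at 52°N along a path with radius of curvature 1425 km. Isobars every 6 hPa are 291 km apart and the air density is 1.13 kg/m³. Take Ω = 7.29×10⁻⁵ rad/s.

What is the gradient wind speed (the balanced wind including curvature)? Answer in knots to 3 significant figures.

Coriolis parameter at 52°N:
f = 2Ω sin φ = 2 × 7.29×10⁻⁵ × sin 52° = 1.15×10⁻⁴ s⁻¹
Pressure gradient: |∂P/∂n| = 600 Pa / 291000 m = 2.06×10⁻³ Pa/m
Geostrophic speed: V_g = |∂P/∂n|/(fρ) = 2.06×10⁻³/(1.15×10⁻⁴ × 1.13) = 15.9 m/s
Around a low, centrifugal force acts outward with Coriolis, so pressure-gradient force balances both:
(1/ρ)|∂P/∂n| = fV + V²/R  →  V² + fR·V − fR·V_g = 0
With fR = 1.15×10⁻⁴ × 1425×10³ m = 164 m/s:
V = [−fR + √((fR)² + 4 fR V_g)]/2 = [−164 + √(164² + 4×164×15.9)]/2 = 14.6 m/s
Subgeostrophic (V < V_g = 15.9 m/s), as expected around a low.
Converting: 14.6 m/s × 1.944 = 28.3 knots

28.3 knots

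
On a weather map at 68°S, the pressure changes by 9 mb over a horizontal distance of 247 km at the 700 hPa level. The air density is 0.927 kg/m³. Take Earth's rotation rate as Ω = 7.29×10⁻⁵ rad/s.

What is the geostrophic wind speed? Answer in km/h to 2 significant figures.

Coriolis parameter at 68°S:
f = 2Ω sin φ = 2 × 7.29×10⁻⁵ × sin 68° = 1.35×10⁻⁴ s⁻¹
Pressure gradient: |∂P/∂n| = 900 Pa / 247000 m = 3.64×10⁻³ Pa/m
Geostrophic balance (pressure-gradient force = Coriolis force):
V_g = (1/(fρ)) |∂P/∂n| = 3.64×10⁻³ / (1.35×10⁻⁴ × 0.927) = 29.1 m/s
Converting: 29.1 m/s × 3.6 = 100 km/h

100 km/h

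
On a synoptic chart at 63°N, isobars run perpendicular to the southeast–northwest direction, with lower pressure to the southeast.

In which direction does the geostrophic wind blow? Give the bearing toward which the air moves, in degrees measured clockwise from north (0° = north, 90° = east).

The pressure-gradient force points toward the southeast (bearing 135°).
Geostrophic balance: in the Northern Hemisphere the Coriolis force deflects motion to the right, so the geostrophic wind blows 90° to the right of the pressure-gradient force (low pressure on the left).
Rotating 135° by 90° clockwise gives 225° — the wind blows toward the southwest.

225°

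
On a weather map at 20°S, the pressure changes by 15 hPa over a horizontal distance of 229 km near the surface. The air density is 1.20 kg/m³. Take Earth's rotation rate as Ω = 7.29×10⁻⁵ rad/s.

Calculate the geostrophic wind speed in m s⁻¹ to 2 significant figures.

110 m s⁻¹

Coriolis parameter at 20°S:
f = 2Ω sin φ = 2 × 7.29×10⁻⁵ × sin 20° = 4.99×10⁻⁵ s⁻¹
Pressure gradient: |∂P/∂n| = 1500 Pa / 229000 m = 6.55×10⁻³ Pa/m
Geostrophic balance (pressure-gradient force = Coriolis force):
V_g = (1/(fρ)) |∂P/∂n| = 6.55×10⁻³ / (4.99×10⁻⁵ × 1.20) = 109 m/s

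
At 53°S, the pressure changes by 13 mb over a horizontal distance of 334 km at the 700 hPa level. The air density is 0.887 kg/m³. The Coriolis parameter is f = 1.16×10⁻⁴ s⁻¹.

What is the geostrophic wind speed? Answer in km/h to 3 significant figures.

136 km/h

Pressure gradient: |∂P/∂n| = 1300 Pa / 334000 m = 3.89×10⁻³ Pa/m
Geostrophic balance (pressure-gradient force = Coriolis force):
V_g = (1/(fρ)) |∂P/∂n| = 3.89×10⁻³ / (1.16×10⁻⁴ × 0.887) = 37.8 m/s
Converting: 37.8 m/s × 3.6 = 136 km/h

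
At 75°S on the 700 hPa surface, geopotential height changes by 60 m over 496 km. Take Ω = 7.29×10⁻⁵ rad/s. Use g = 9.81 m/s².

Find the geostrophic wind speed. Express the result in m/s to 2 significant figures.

Coriolis parameter at 75°S:
f = 2Ω sin φ = 2 × 7.29×10⁻⁵ × sin 75° = 1.41×10⁻⁴ s⁻¹
Height gradient: |∂Z/∂n| = 60 m / 496000 m = 1.21×10⁻⁴
On a pressure surface, geostrophic balance gives V_g = (g/f)|∂Z/∂n|:
V_g = 9.81 × 1.21×10⁻⁴ / 1.41×10⁻⁴ = 8.43 m/s

8.4 m/s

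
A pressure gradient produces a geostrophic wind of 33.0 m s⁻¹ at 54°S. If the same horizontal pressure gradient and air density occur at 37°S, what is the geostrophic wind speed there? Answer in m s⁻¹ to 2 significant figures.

With the same pressure gradient and density, V_g ∝ 1/f ∝ 1/sin φ.
V₂ = V₁ · sin φ₁ / sin φ₂ = 33.0 × sin 54° / sin 37°
V₂ = 33.0 × 0.8090/0.6018 = 44 m s⁻¹

44 m s⁻¹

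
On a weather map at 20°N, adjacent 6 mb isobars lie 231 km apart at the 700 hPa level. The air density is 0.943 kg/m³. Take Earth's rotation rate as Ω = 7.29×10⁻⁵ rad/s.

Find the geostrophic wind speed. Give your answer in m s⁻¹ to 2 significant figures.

55 m s⁻¹

Coriolis parameter at 20°N:
f = 2Ω sin φ = 2 × 7.29×10⁻⁵ × sin 20° = 4.99×10⁻⁵ s⁻¹
Pressure gradient: |∂P/∂n| = 600 Pa / 231000 m = 2.60×10⁻³ Pa/m
Geostrophic balance (pressure-gradient force = Coriolis force):
V_g = (1/(fρ)) |∂P/∂n| = 2.60×10⁻³ / (4.99×10⁻⁵ × 0.943) = 55.2 m/s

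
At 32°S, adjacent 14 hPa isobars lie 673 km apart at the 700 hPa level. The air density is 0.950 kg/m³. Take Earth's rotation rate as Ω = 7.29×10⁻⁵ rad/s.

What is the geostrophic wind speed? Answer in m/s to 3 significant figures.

Coriolis parameter at 32°S:
f = 2Ω sin φ = 2 × 7.29×10⁻⁵ × sin 32° = 7.73×10⁻⁵ s⁻¹
Pressure gradient: |∂P/∂n| = 1400 Pa / 673000 m = 2.08×10⁻³ Pa/m
Geostrophic balance (pressure-gradient force = Coriolis force):
V_g = (1/(fρ)) |∂P/∂n| = 2.08×10⁻³ / (7.73×10⁻⁵ × 0.950) = 28.3 m/s

28.3 m/s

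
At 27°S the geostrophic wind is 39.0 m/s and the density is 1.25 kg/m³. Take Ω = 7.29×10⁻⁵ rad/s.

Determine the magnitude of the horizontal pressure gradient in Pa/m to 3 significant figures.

Coriolis parameter at 27°S:
f = 2Ω sin φ = 2 × 7.29×10⁻⁵ × sin 27° = 6.62×10⁻⁵ s⁻¹
Geostrophic balance rearranged: |∂P/∂n| = f ρ V_g
|∂P/∂n| = 6.62×10⁻⁵ × 1.25 × 39.0 = 3.23×10⁻³ Pa/m

3.23×10⁻³ Pa/m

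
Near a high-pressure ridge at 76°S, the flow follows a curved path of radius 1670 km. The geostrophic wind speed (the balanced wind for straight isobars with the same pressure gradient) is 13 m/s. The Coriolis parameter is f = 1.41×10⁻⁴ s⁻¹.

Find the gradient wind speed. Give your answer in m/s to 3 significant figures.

Around a high, pressure-gradient force acts outward with centrifugal, so Coriolis balances both:
fV = (1/ρ)|∂P/∂n| + V²/R  →  V² − fR·V + fR·V_g = 0
With fR = 1.41×10⁻⁴ × 1670×10³ m = 235 m/s:
V = [fR − √((fR)² − 4 fR V_g)]/2 = [235 − √(235² − 4×235×13)]/2 = 13.8 m/s
Supergeostrophic (V > V_g = 13 m/s), as expected around a high.

13.8 m/s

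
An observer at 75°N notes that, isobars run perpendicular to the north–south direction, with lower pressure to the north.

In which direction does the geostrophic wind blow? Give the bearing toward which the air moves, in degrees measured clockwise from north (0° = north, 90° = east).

090°

The pressure-gradient force points toward the north (bearing 000°).
Geostrophic balance: in the Northern Hemisphere the Coriolis force deflects motion to the right, so the geostrophic wind blows 90° to the right of the pressure-gradient force (low pressure on the left).
Rotating 000° by 90° clockwise gives 090° — the wind blows toward the east.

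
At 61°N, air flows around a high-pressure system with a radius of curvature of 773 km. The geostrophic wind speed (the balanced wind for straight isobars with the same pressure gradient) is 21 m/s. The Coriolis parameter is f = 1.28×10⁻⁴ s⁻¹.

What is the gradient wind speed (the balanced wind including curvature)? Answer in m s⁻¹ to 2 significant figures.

Around a high, pressure-gradient force acts outward with centrifugal, so Coriolis balances both:
fV = (1/ρ)|∂P/∂n| + V²/R  →  V² − fR·V + fR·V_g = 0
With fR = 1.28×10⁻⁴ × 773×10³ m = 98.9 m/s:
V = [fR − √((fR)² − 4 fR V_g)]/2 = [98.9 − √(98.9² − 4×98.9×21)]/2 = 30.2 m/s
Supergeostrophic (V > V_g = 21 m/s), as expected around a high.

30 m s⁻¹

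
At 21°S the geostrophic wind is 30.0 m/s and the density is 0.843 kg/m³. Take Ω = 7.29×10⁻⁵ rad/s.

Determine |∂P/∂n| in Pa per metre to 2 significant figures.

Coriolis parameter at 21°S:
f = 2Ω sin φ = 2 × 7.29×10⁻⁵ × sin 21° = 5.23×10⁻⁵ s⁻¹
Geostrophic balance rearranged: |∂P/∂n| = f ρ V_g
|∂P/∂n| = 5.23×10⁻⁵ × 0.843 × 30.0 = 1.32×10⁻³ Pa/m

1.3×10⁻³ Pa/m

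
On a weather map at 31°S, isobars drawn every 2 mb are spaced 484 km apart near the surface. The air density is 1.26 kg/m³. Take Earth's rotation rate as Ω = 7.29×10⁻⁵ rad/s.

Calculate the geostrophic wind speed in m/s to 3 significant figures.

Coriolis parameter at 31°S:
f = 2Ω sin φ = 2 × 7.29×10⁻⁵ × sin 31° = 7.51×10⁻⁵ s⁻¹
Pressure gradient: |∂P/∂n| = 200 Pa / 484000 m = 4.13×10⁻⁴ Pa/m
Geostrophic balance (pressure-gradient force = Coriolis force):
V_g = (1/(fρ)) |∂P/∂n| = 4.13×10⁻⁴ / (7.51×10⁻⁵ × 1.26) = 4.37 m/s

4.37 m/s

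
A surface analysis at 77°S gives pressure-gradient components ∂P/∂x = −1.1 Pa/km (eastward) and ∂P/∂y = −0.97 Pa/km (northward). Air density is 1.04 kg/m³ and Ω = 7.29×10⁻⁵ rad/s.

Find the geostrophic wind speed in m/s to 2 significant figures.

9.9 m/s

Coriolis parameter at 77°S:
f = 2Ω sin φ = 2 × 7.29×10⁻⁵ × sin 77° = 1.42×10⁻⁴ s⁻¹
In the Southern Hemisphere f is negative: f = −1.42×10⁻⁴ s⁻¹.
Component geostrophic relations (x east, y north):
u_g = −(1/(fρ)) ∂P/∂y,  v_g = (1/(fρ)) ∂P/∂x
u_g = −(−0.97×10⁻³)/(−1.42×10⁻⁴ × 1.04) = −6.57 m/s;  v_g = (−1.1×10⁻³)/(−1.42×10⁻⁴ × 1.04) = 7.45 m/s
|V_g| = √(u_g² + v_g²) = 9.93 m/s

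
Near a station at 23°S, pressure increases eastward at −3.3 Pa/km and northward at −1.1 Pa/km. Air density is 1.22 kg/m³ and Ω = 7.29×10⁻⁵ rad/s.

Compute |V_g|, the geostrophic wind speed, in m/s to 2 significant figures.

50 m/s

Coriolis parameter at 23°S:
f = 2Ω sin φ = 2 × 7.29×10⁻⁵ × sin 23° = 5.70×10⁻⁵ s⁻¹
In the Southern Hemisphere f is negative: f = −5.70×10⁻⁵ s⁻¹.
Component geostrophic relations (x east, y north):
u_g = −(1/(fρ)) ∂P/∂y,  v_g = (1/(fρ)) ∂P/∂x
u_g = −(−1.1×10⁻³)/(−5.70×10⁻⁵ × 1.22) = −15.8 m/s;  v_g = (−3.3×10⁻³)/(−5.70×10⁻⁵ × 1.22) = 47.5 m/s
|V_g| = √(u_g² + v_g²) = 50.0 m/s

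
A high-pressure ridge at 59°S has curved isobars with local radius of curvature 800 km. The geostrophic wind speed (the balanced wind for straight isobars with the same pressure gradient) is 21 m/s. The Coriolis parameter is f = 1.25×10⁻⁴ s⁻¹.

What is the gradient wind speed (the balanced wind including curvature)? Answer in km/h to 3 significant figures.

108 km/h

Around a high, pressure-gradient force acts outward with centrifugal, so Coriolis balances both:
fV = (1/ρ)|∂P/∂n| + V²/R  →  V² − fR·V + fR·V_g = 0
With fR = 1.25×10⁻⁴ × 800×10³ m = 100 m/s:
V = [fR − √((fR)² − 4 fR V_g)]/2 = [100 − √(100² − 4×100×21)]/2 = 30 m/s
Supergeostrophic (V > V_g = 21 m/s), as expected around a high.
Converting: 30 m/s × 3.6 = 108 km/h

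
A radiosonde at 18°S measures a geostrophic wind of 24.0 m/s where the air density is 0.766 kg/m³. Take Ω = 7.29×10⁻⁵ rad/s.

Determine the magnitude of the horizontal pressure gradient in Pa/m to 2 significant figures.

8.3×10⁻⁴ Pa/m

Coriolis parameter at 18°S:
f = 2Ω sin φ = 2 × 7.29×10⁻⁵ × sin 18° = 4.51×10⁻⁵ s⁻¹
Geostrophic balance rearranged: |∂P/∂n| = f ρ V_g
|∂P/∂n| = 4.51×10⁻⁵ × 0.766 × 24.0 = 8.28×10⁻⁴ Pa/m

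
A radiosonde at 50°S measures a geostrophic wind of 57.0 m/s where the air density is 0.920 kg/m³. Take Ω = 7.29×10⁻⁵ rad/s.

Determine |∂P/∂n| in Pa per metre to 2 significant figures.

Coriolis parameter at 50°S:
f = 2Ω sin φ = 2 × 7.29×10⁻⁵ × sin 50° = 1.12×10⁻⁴ s⁻¹
Geostrophic balance rearranged: |∂P/∂n| = f ρ V_g
|∂P/∂n| = 1.12×10⁻⁴ × 0.920 × 57.0 = 5.86×10⁻³ Pa/m

5.9×10⁻³ Pa/m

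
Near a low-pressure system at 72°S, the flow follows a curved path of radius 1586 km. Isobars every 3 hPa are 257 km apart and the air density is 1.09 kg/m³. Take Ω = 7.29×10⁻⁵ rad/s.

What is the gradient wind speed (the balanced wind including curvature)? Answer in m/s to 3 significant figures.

7.47 m/s

Coriolis parameter at 72°S:
f = 2Ω sin φ = 2 × 7.29×10⁻⁵ × sin 72° = 1.39×10⁻⁴ s⁻¹
Pressure gradient: |∂P/∂n| = 300 Pa / 257000 m = 1.17×10⁻³ Pa/m
Geostrophic speed: V_g = |∂P/∂n|/(fρ) = 1.17×10⁻³/(1.39×10⁻⁴ × 1.09) = 7.72 m/s
Around a low, centrifugal force acts outward with Coriolis, so pressure-gradient force balances both:
(1/ρ)|∂P/∂n| = fV + V²/R  →  V² + fR·V − fR·V_g = 0
With fR = 1.39×10⁻⁴ × 1586×10³ m = 220 m/s:
V = [−fR + √((fR)² + 4 fR V_g)]/2 = [−220 + √(220² + 4×220×7.72)]/2 = 7.47 m/s
Subgeostrophic (V < V_g = 7.72 m/s), as expected around a low.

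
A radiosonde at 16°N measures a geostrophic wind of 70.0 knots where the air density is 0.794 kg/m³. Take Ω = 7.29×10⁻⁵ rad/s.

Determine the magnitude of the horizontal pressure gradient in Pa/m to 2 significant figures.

Coriolis parameter at 16°N:
f = 2Ω sin φ = 2 × 7.29×10⁻⁵ × sin 16° = 4.02×10⁻⁵ s⁻¹
Wind speed in SI: 70.0 knots = 36.0 m/s
Geostrophic balance rearranged: |∂P/∂n| = f ρ V_g
|∂P/∂n| = 4.02×10⁻⁵ × 0.794 × 36.0 = 1.15×10⁻³ Pa/m

1.1×10⁻³ Pa/m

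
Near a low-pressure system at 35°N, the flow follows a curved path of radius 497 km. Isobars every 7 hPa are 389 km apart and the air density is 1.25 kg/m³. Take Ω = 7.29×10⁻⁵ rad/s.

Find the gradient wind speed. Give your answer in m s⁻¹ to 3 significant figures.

13.1 m s⁻¹

Coriolis parameter at 35°N:
f = 2Ω sin φ = 2 × 7.29×10⁻⁵ × sin 35° = 8.36×10⁻⁵ s⁻¹
Pressure gradient: |∂P/∂n| = 700 Pa / 389000 m = 1.80×10⁻³ Pa/m
Geostrophic speed: V_g = |∂P/∂n|/(fρ) = 1.80×10⁻³/(8.36×10⁻⁵ × 1.25) = 17.2 m/s
Around a low, centrifugal force acts outward with Coriolis, so pressure-gradient force balances both:
(1/ρ)|∂P/∂n| = fV + V²/R  →  V² + fR·V − fR·V_g = 0
With fR = 8.36×10⁻⁵ × 497×10³ m = 41.6 m/s:
V = [−fR + √((fR)² + 4 fR V_g)]/2 = [−41.6 + √(41.6² + 4×41.6×17.2)]/2 = 13.1 m/s
Subgeostrophic (V < V_g = 17.2 m/s), as expected around a low.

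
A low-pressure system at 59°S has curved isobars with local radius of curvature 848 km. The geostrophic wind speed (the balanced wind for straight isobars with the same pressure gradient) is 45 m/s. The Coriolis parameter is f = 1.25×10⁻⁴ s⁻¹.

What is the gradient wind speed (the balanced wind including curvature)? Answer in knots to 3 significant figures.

66.2 knots

Around a low, centrifugal force acts outward with Coriolis, so pressure-gradient force balances both:
(1/ρ)|∂P/∂n| = fV + V²/R  →  V² + fR·V − fR·V_g = 0
With fR = 1.25×10⁻⁴ × 848×10³ m = 106 m/s:
V = [−fR + √((fR)² + 4 fR V_g)]/2 = [−106 + √(106² + 4×106×45)]/2 = 34.1 m/s
Subgeostrophic (V < V_g = 45 m/s), as expected around a low.
Converting: 34.1 m/s × 1.944 = 66.2 knots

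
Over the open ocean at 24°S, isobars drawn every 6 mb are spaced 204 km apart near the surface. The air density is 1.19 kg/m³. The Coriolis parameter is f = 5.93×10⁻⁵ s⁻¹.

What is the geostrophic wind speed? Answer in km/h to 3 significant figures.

150 km/h

Pressure gradient: |∂P/∂n| = 600 Pa / 204000 m = 2.94×10⁻³ Pa/m
Geostrophic balance (pressure-gradient force = Coriolis force):
V_g = (1/(fρ)) |∂P/∂n| = 2.94×10⁻³ / (5.93×10⁻⁵ × 1.19) = 41.7 m/s
Converting: 41.7 m/s × 3.6 = 150 km/h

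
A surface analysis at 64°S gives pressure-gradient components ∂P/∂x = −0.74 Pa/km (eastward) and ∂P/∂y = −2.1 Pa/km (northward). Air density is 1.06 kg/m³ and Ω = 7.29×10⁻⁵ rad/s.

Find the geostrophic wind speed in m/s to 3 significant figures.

Coriolis parameter at 64°S:
f = 2Ω sin φ = 2 × 7.29×10⁻⁵ × sin 64° = 1.31×10⁻⁴ s⁻¹
In the Southern Hemisphere f is negative: f = −1.31×10⁻⁴ s⁻¹.
Component geostrophic relations (x east, y north):
u_g = −(1/(fρ)) ∂P/∂y,  v_g = (1/(fρ)) ∂P/∂x
u_g = −(−2.1×10⁻³)/(−1.31×10⁻⁴ × 1.06) = −15.1 m/s;  v_g = (−0.74×10⁻³)/(−1.31×10⁻⁴ × 1.06) = 5.33 m/s
|V_g| = √(u_g² + v_g²) = 16.0 m/s

16.0 m/s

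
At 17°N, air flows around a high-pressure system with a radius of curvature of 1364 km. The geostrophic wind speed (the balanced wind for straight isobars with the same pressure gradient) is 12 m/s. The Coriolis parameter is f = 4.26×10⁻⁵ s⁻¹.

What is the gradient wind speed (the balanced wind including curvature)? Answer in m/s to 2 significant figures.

17 m/s

Around a high, pressure-gradient force acts outward with centrifugal, so Coriolis balances both:
fV = (1/ρ)|∂P/∂n| + V²/R  →  V² − fR·V + fR·V_g = 0
With fR = 4.26×10⁻⁵ × 1364×10³ m = 58.1 m/s:
V = [fR − √((fR)² − 4 fR V_g)]/2 = [58.1 − √(58.1² − 4×58.1×12)]/2 = 16.9 m/s
Supergeostrophic (V > V_g = 12 m/s), as expected around a high.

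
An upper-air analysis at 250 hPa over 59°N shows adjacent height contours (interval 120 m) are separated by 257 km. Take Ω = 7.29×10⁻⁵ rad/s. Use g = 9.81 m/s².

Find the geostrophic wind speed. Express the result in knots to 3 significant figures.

Coriolis parameter at 59°N:
f = 2Ω sin φ = 2 × 7.29×10⁻⁵ × sin 59° = 1.25×10⁻⁴ s⁻¹
Height gradient: |∂Z/∂n| = 120 m / 257000 m = 4.67×10⁻⁴
On a pressure surface, geostrophic balance gives V_g = (g/f)|∂Z/∂n|:
V_g = 9.81 × 4.67×10⁻⁴ / 1.25×10⁻⁴ = 36.7 m/s
Converting: 36.7 m/s × 1.944 = 71.2 knots

71.2 knots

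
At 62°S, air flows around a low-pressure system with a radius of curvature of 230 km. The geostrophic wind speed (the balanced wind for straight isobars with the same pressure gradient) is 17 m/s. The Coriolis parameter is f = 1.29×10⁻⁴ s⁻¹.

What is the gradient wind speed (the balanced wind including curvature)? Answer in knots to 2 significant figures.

23 knots

Around a low, centrifugal force acts outward with Coriolis, so pressure-gradient force balances both:
(1/ρ)|∂P/∂n| = fV + V²/R  →  V² + fR·V − fR·V_g = 0
With fR = 1.29×10⁻⁴ × 230×10³ m = 29.7 m/s:
V = [−fR + √((fR)² + 4 fR V_g)]/2 = [−29.7 + √(29.7² + 4×29.7×17)]/2 = 12.1 m/s
Subgeostrophic (V < V_g = 17 m/s), as expected around a low.
Converting: 12.1 m/s × 1.944 = 23 knots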